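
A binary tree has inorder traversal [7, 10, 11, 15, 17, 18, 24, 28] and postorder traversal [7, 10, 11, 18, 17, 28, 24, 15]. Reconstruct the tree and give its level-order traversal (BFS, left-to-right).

Inorder:   [7, 10, 11, 15, 17, 18, 24, 28]
Postorder: [7, 10, 11, 18, 17, 28, 24, 15]
Algorithm: postorder visits root last, so walk postorder right-to-left;
each value is the root of the current inorder slice — split it at that
value, recurse on the right subtree first, then the left.
Recursive splits:
  root=15; inorder splits into left=[7, 10, 11], right=[17, 18, 24, 28]
  root=24; inorder splits into left=[17, 18], right=[28]
  root=28; inorder splits into left=[], right=[]
  root=17; inorder splits into left=[], right=[18]
  root=18; inorder splits into left=[], right=[]
  root=11; inorder splits into left=[7, 10], right=[]
  root=10; inorder splits into left=[7], right=[]
  root=7; inorder splits into left=[], right=[]
Reconstructed level-order: [15, 11, 24, 10, 17, 28, 7, 18]


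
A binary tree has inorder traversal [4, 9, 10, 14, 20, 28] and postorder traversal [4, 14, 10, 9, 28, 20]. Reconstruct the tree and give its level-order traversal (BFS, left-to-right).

Inorder:   [4, 9, 10, 14, 20, 28]
Postorder: [4, 14, 10, 9, 28, 20]
Algorithm: postorder visits root last, so walk postorder right-to-left;
each value is the root of the current inorder slice — split it at that
value, recurse on the right subtree first, then the left.
Recursive splits:
  root=20; inorder splits into left=[4, 9, 10, 14], right=[28]
  root=28; inorder splits into left=[], right=[]
  root=9; inorder splits into left=[4], right=[10, 14]
  root=10; inorder splits into left=[], right=[14]
  root=14; inorder splits into left=[], right=[]
  root=4; inorder splits into left=[], right=[]
Reconstructed level-order: [20, 9, 28, 4, 10, 14]


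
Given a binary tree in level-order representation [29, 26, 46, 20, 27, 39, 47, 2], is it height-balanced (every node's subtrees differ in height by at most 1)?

Tree (level-order array): [29, 26, 46, 20, 27, 39, 47, 2]
Definition: a tree is height-balanced if, at every node, |h(left) - h(right)| <= 1 (empty subtree has height -1).
Bottom-up per-node check:
  node 2: h_left=-1, h_right=-1, diff=0 [OK], height=0
  node 20: h_left=0, h_right=-1, diff=1 [OK], height=1
  node 27: h_left=-1, h_right=-1, diff=0 [OK], height=0
  node 26: h_left=1, h_right=0, diff=1 [OK], height=2
  node 39: h_left=-1, h_right=-1, diff=0 [OK], height=0
  node 47: h_left=-1, h_right=-1, diff=0 [OK], height=0
  node 46: h_left=0, h_right=0, diff=0 [OK], height=1
  node 29: h_left=2, h_right=1, diff=1 [OK], height=3
All nodes satisfy the balance condition.
Result: Balanced


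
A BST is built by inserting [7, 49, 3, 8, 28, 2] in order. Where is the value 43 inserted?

Starting tree (level order): [7, 3, 49, 2, None, 8, None, None, None, None, 28]
Insertion path: 7 -> 49 -> 8 -> 28
Result: insert 43 as right child of 28
Final tree (level order): [7, 3, 49, 2, None, 8, None, None, None, None, 28, None, 43]


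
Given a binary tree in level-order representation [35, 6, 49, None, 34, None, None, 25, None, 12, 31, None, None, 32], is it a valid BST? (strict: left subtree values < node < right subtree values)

Level-order array: [35, 6, 49, None, 34, None, None, 25, None, 12, 31, None, None, 32]
Validate using subtree bounds (lo, hi): at each node, require lo < value < hi,
then recurse left with hi=value and right with lo=value.
Preorder trace (stopping at first violation):
  at node 35 with bounds (-inf, +inf): OK
  at node 6 with bounds (-inf, 35): OK
  at node 34 with bounds (6, 35): OK
  at node 25 with bounds (6, 34): OK
  at node 12 with bounds (6, 25): OK
  at node 31 with bounds (25, 34): OK
  at node 32 with bounds (25, 31): VIOLATION
Node 32 violates its bound: not (25 < 32 < 31).
Result: Not a valid BST


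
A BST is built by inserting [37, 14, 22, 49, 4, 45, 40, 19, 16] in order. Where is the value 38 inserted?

Starting tree (level order): [37, 14, 49, 4, 22, 45, None, None, None, 19, None, 40, None, 16]
Insertion path: 37 -> 49 -> 45 -> 40
Result: insert 38 as left child of 40
Final tree (level order): [37, 14, 49, 4, 22, 45, None, None, None, 19, None, 40, None, 16, None, 38]


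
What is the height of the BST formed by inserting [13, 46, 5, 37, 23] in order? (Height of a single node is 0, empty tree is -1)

Insertion order: [13, 46, 5, 37, 23]
Tree (level-order array): [13, 5, 46, None, None, 37, None, 23]
Compute height bottom-up (empty subtree = -1):
  height(5) = 1 + max(-1, -1) = 0
  height(23) = 1 + max(-1, -1) = 0
  height(37) = 1 + max(0, -1) = 1
  height(46) = 1 + max(1, -1) = 2
  height(13) = 1 + max(0, 2) = 3
Height = 3


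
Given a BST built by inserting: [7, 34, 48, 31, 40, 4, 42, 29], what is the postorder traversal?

Tree insertion order: [7, 34, 48, 31, 40, 4, 42, 29]
Tree (level-order array): [7, 4, 34, None, None, 31, 48, 29, None, 40, None, None, None, None, 42]
Postorder traversal: [4, 29, 31, 42, 40, 48, 34, 7]


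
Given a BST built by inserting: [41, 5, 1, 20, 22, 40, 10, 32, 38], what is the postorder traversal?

Tree insertion order: [41, 5, 1, 20, 22, 40, 10, 32, 38]
Tree (level-order array): [41, 5, None, 1, 20, None, None, 10, 22, None, None, None, 40, 32, None, None, 38]
Postorder traversal: [1, 10, 38, 32, 40, 22, 20, 5, 41]


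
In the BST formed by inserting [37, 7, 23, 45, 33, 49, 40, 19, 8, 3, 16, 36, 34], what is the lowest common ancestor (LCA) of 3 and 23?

Tree insertion order: [37, 7, 23, 45, 33, 49, 40, 19, 8, 3, 16, 36, 34]
Tree (level-order array): [37, 7, 45, 3, 23, 40, 49, None, None, 19, 33, None, None, None, None, 8, None, None, 36, None, 16, 34]
In a BST, the LCA of p=3, q=23 is the first node v on the
root-to-leaf path with p <= v <= q (go left if both < v, right if both > v).
Walk from root:
  at 37: both 3 and 23 < 37, go left
  at 7: 3 <= 7 <= 23, this is the LCA
LCA = 7


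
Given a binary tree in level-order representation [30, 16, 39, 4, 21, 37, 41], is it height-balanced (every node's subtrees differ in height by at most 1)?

Tree (level-order array): [30, 16, 39, 4, 21, 37, 41]
Definition: a tree is height-balanced if, at every node, |h(left) - h(right)| <= 1 (empty subtree has height -1).
Bottom-up per-node check:
  node 4: h_left=-1, h_right=-1, diff=0 [OK], height=0
  node 21: h_left=-1, h_right=-1, diff=0 [OK], height=0
  node 16: h_left=0, h_right=0, diff=0 [OK], height=1
  node 37: h_left=-1, h_right=-1, diff=0 [OK], height=0
  node 41: h_left=-1, h_right=-1, diff=0 [OK], height=0
  node 39: h_left=0, h_right=0, diff=0 [OK], height=1
  node 30: h_left=1, h_right=1, diff=0 [OK], height=2
All nodes satisfy the balance condition.
Result: Balanced


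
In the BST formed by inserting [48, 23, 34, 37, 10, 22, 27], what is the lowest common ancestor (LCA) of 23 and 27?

Tree insertion order: [48, 23, 34, 37, 10, 22, 27]
Tree (level-order array): [48, 23, None, 10, 34, None, 22, 27, 37]
In a BST, the LCA of p=23, q=27 is the first node v on the
root-to-leaf path with p <= v <= q (go left if both < v, right if both > v).
Walk from root:
  at 48: both 23 and 27 < 48, go left
  at 23: 23 <= 23 <= 27, this is the LCA
LCA = 23


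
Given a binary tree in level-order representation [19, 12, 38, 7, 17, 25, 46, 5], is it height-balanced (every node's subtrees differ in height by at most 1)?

Tree (level-order array): [19, 12, 38, 7, 17, 25, 46, 5]
Definition: a tree is height-balanced if, at every node, |h(left) - h(right)| <= 1 (empty subtree has height -1).
Bottom-up per-node check:
  node 5: h_left=-1, h_right=-1, diff=0 [OK], height=0
  node 7: h_left=0, h_right=-1, diff=1 [OK], height=1
  node 17: h_left=-1, h_right=-1, diff=0 [OK], height=0
  node 12: h_left=1, h_right=0, diff=1 [OK], height=2
  node 25: h_left=-1, h_right=-1, diff=0 [OK], height=0
  node 46: h_left=-1, h_right=-1, diff=0 [OK], height=0
  node 38: h_left=0, h_right=0, diff=0 [OK], height=1
  node 19: h_left=2, h_right=1, diff=1 [OK], height=3
All nodes satisfy the balance condition.
Result: Balanced


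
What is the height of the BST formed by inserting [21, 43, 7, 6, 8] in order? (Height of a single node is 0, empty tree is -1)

Insertion order: [21, 43, 7, 6, 8]
Tree (level-order array): [21, 7, 43, 6, 8]
Compute height bottom-up (empty subtree = -1):
  height(6) = 1 + max(-1, -1) = 0
  height(8) = 1 + max(-1, -1) = 0
  height(7) = 1 + max(0, 0) = 1
  height(43) = 1 + max(-1, -1) = 0
  height(21) = 1 + max(1, 0) = 2
Height = 2


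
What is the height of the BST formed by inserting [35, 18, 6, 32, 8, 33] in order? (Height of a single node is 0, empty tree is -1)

Insertion order: [35, 18, 6, 32, 8, 33]
Tree (level-order array): [35, 18, None, 6, 32, None, 8, None, 33]
Compute height bottom-up (empty subtree = -1):
  height(8) = 1 + max(-1, -1) = 0
  height(6) = 1 + max(-1, 0) = 1
  height(33) = 1 + max(-1, -1) = 0
  height(32) = 1 + max(-1, 0) = 1
  height(18) = 1 + max(1, 1) = 2
  height(35) = 1 + max(2, -1) = 3
Height = 3


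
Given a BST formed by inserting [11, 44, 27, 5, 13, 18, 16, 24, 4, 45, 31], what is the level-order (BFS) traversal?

Tree insertion order: [11, 44, 27, 5, 13, 18, 16, 24, 4, 45, 31]
Tree (level-order array): [11, 5, 44, 4, None, 27, 45, None, None, 13, 31, None, None, None, 18, None, None, 16, 24]
BFS from the root, enqueuing left then right child of each popped node:
  queue [11] -> pop 11, enqueue [5, 44], visited so far: [11]
  queue [5, 44] -> pop 5, enqueue [4], visited so far: [11, 5]
  queue [44, 4] -> pop 44, enqueue [27, 45], visited so far: [11, 5, 44]
  queue [4, 27, 45] -> pop 4, enqueue [none], visited so far: [11, 5, 44, 4]
  queue [27, 45] -> pop 27, enqueue [13, 31], visited so far: [11, 5, 44, 4, 27]
  queue [45, 13, 31] -> pop 45, enqueue [none], visited so far: [11, 5, 44, 4, 27, 45]
  queue [13, 31] -> pop 13, enqueue [18], visited so far: [11, 5, 44, 4, 27, 45, 13]
  queue [31, 18] -> pop 31, enqueue [none], visited so far: [11, 5, 44, 4, 27, 45, 13, 31]
  queue [18] -> pop 18, enqueue [16, 24], visited so far: [11, 5, 44, 4, 27, 45, 13, 31, 18]
  queue [16, 24] -> pop 16, enqueue [none], visited so far: [11, 5, 44, 4, 27, 45, 13, 31, 18, 16]
  queue [24] -> pop 24, enqueue [none], visited so far: [11, 5, 44, 4, 27, 45, 13, 31, 18, 16, 24]
Result: [11, 5, 44, 4, 27, 45, 13, 31, 18, 16, 24]


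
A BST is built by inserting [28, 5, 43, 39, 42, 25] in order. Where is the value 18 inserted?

Starting tree (level order): [28, 5, 43, None, 25, 39, None, None, None, None, 42]
Insertion path: 28 -> 5 -> 25
Result: insert 18 as left child of 25
Final tree (level order): [28, 5, 43, None, 25, 39, None, 18, None, None, 42]


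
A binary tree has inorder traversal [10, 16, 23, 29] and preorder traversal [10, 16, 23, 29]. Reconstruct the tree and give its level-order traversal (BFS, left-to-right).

Inorder:  [10, 16, 23, 29]
Preorder: [10, 16, 23, 29]
Algorithm: preorder visits root first, so consume preorder in order;
for each root, split the current inorder slice at that value into
left-subtree inorder and right-subtree inorder, then recurse.
Recursive splits:
  root=10; inorder splits into left=[], right=[16, 23, 29]
  root=16; inorder splits into left=[], right=[23, 29]
  root=23; inorder splits into left=[], right=[29]
  root=29; inorder splits into left=[], right=[]
Reconstructed level-order: [10, 16, 23, 29]


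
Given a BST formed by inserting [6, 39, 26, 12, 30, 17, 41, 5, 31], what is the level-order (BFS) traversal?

Tree insertion order: [6, 39, 26, 12, 30, 17, 41, 5, 31]
Tree (level-order array): [6, 5, 39, None, None, 26, 41, 12, 30, None, None, None, 17, None, 31]
BFS from the root, enqueuing left then right child of each popped node:
  queue [6] -> pop 6, enqueue [5, 39], visited so far: [6]
  queue [5, 39] -> pop 5, enqueue [none], visited so far: [6, 5]
  queue [39] -> pop 39, enqueue [26, 41], visited so far: [6, 5, 39]
  queue [26, 41] -> pop 26, enqueue [12, 30], visited so far: [6, 5, 39, 26]
  queue [41, 12, 30] -> pop 41, enqueue [none], visited so far: [6, 5, 39, 26, 41]
  queue [12, 30] -> pop 12, enqueue [17], visited so far: [6, 5, 39, 26, 41, 12]
  queue [30, 17] -> pop 30, enqueue [31], visited so far: [6, 5, 39, 26, 41, 12, 30]
  queue [17, 31] -> pop 17, enqueue [none], visited so far: [6, 5, 39, 26, 41, 12, 30, 17]
  queue [31] -> pop 31, enqueue [none], visited so far: [6, 5, 39, 26, 41, 12, 30, 17, 31]
Result: [6, 5, 39, 26, 41, 12, 30, 17, 31]


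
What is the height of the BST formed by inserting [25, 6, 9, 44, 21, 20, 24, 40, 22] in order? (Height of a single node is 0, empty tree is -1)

Insertion order: [25, 6, 9, 44, 21, 20, 24, 40, 22]
Tree (level-order array): [25, 6, 44, None, 9, 40, None, None, 21, None, None, 20, 24, None, None, 22]
Compute height bottom-up (empty subtree = -1):
  height(20) = 1 + max(-1, -1) = 0
  height(22) = 1 + max(-1, -1) = 0
  height(24) = 1 + max(0, -1) = 1
  height(21) = 1 + max(0, 1) = 2
  height(9) = 1 + max(-1, 2) = 3
  height(6) = 1 + max(-1, 3) = 4
  height(40) = 1 + max(-1, -1) = 0
  height(44) = 1 + max(0, -1) = 1
  height(25) = 1 + max(4, 1) = 5
Height = 5


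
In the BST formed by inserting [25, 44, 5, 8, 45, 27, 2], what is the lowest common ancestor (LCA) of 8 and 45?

Tree insertion order: [25, 44, 5, 8, 45, 27, 2]
Tree (level-order array): [25, 5, 44, 2, 8, 27, 45]
In a BST, the LCA of p=8, q=45 is the first node v on the
root-to-leaf path with p <= v <= q (go left if both < v, right if both > v).
Walk from root:
  at 25: 8 <= 25 <= 45, this is the LCA
LCA = 25


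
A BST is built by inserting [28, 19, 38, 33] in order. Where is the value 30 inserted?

Starting tree (level order): [28, 19, 38, None, None, 33]
Insertion path: 28 -> 38 -> 33
Result: insert 30 as left child of 33
Final tree (level order): [28, 19, 38, None, None, 33, None, 30]


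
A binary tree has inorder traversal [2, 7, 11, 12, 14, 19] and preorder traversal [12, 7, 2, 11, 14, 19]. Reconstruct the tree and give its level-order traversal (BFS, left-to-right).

Inorder:  [2, 7, 11, 12, 14, 19]
Preorder: [12, 7, 2, 11, 14, 19]
Algorithm: preorder visits root first, so consume preorder in order;
for each root, split the current inorder slice at that value into
left-subtree inorder and right-subtree inorder, then recurse.
Recursive splits:
  root=12; inorder splits into left=[2, 7, 11], right=[14, 19]
  root=7; inorder splits into left=[2], right=[11]
  root=2; inorder splits into left=[], right=[]
  root=11; inorder splits into left=[], right=[]
  root=14; inorder splits into left=[], right=[19]
  root=19; inorder splits into left=[], right=[]
Reconstructed level-order: [12, 7, 14, 2, 11, 19]


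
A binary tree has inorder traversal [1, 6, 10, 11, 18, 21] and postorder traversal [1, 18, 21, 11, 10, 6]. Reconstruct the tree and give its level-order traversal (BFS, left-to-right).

Inorder:   [1, 6, 10, 11, 18, 21]
Postorder: [1, 18, 21, 11, 10, 6]
Algorithm: postorder visits root last, so walk postorder right-to-left;
each value is the root of the current inorder slice — split it at that
value, recurse on the right subtree first, then the left.
Recursive splits:
  root=6; inorder splits into left=[1], right=[10, 11, 18, 21]
  root=10; inorder splits into left=[], right=[11, 18, 21]
  root=11; inorder splits into left=[], right=[18, 21]
  root=21; inorder splits into left=[18], right=[]
  root=18; inorder splits into left=[], right=[]
  root=1; inorder splits into left=[], right=[]
Reconstructed level-order: [6, 1, 10, 11, 21, 18]


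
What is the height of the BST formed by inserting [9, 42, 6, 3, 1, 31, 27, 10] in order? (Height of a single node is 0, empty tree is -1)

Insertion order: [9, 42, 6, 3, 1, 31, 27, 10]
Tree (level-order array): [9, 6, 42, 3, None, 31, None, 1, None, 27, None, None, None, 10]
Compute height bottom-up (empty subtree = -1):
  height(1) = 1 + max(-1, -1) = 0
  height(3) = 1 + max(0, -1) = 1
  height(6) = 1 + max(1, -1) = 2
  height(10) = 1 + max(-1, -1) = 0
  height(27) = 1 + max(0, -1) = 1
  height(31) = 1 + max(1, -1) = 2
  height(42) = 1 + max(2, -1) = 3
  height(9) = 1 + max(2, 3) = 4
Height = 4


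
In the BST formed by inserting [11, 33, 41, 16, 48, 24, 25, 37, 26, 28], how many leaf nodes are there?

Tree built from: [11, 33, 41, 16, 48, 24, 25, 37, 26, 28]
Tree (level-order array): [11, None, 33, 16, 41, None, 24, 37, 48, None, 25, None, None, None, None, None, 26, None, 28]
Rule: A leaf has 0 children.
Per-node child counts:
  node 11: 1 child(ren)
  node 33: 2 child(ren)
  node 16: 1 child(ren)
  node 24: 1 child(ren)
  node 25: 1 child(ren)
  node 26: 1 child(ren)
  node 28: 0 child(ren)
  node 41: 2 child(ren)
  node 37: 0 child(ren)
  node 48: 0 child(ren)
Matching nodes: [28, 37, 48]
Count of leaf nodes: 3


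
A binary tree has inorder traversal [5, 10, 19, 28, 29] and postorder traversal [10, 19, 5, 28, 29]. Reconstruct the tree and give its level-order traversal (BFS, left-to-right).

Inorder:   [5, 10, 19, 28, 29]
Postorder: [10, 19, 5, 28, 29]
Algorithm: postorder visits root last, so walk postorder right-to-left;
each value is the root of the current inorder slice — split it at that
value, recurse on the right subtree first, then the left.
Recursive splits:
  root=29; inorder splits into left=[5, 10, 19, 28], right=[]
  root=28; inorder splits into left=[5, 10, 19], right=[]
  root=5; inorder splits into left=[], right=[10, 19]
  root=19; inorder splits into left=[10], right=[]
  root=10; inorder splits into left=[], right=[]
Reconstructed level-order: [29, 28, 5, 19, 10]


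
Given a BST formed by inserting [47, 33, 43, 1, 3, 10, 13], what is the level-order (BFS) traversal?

Tree insertion order: [47, 33, 43, 1, 3, 10, 13]
Tree (level-order array): [47, 33, None, 1, 43, None, 3, None, None, None, 10, None, 13]
BFS from the root, enqueuing left then right child of each popped node:
  queue [47] -> pop 47, enqueue [33], visited so far: [47]
  queue [33] -> pop 33, enqueue [1, 43], visited so far: [47, 33]
  queue [1, 43] -> pop 1, enqueue [3], visited so far: [47, 33, 1]
  queue [43, 3] -> pop 43, enqueue [none], visited so far: [47, 33, 1, 43]
  queue [3] -> pop 3, enqueue [10], visited so far: [47, 33, 1, 43, 3]
  queue [10] -> pop 10, enqueue [13], visited so far: [47, 33, 1, 43, 3, 10]
  queue [13] -> pop 13, enqueue [none], visited so far: [47, 33, 1, 43, 3, 10, 13]
Result: [47, 33, 1, 43, 3, 10, 13]


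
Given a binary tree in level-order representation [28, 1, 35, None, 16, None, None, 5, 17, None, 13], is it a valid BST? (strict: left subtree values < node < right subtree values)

Level-order array: [28, 1, 35, None, 16, None, None, 5, 17, None, 13]
Validate using subtree bounds (lo, hi): at each node, require lo < value < hi,
then recurse left with hi=value and right with lo=value.
Preorder trace (stopping at first violation):
  at node 28 with bounds (-inf, +inf): OK
  at node 1 with bounds (-inf, 28): OK
  at node 16 with bounds (1, 28): OK
  at node 5 with bounds (1, 16): OK
  at node 13 with bounds (5, 16): OK
  at node 17 with bounds (16, 28): OK
  at node 35 with bounds (28, +inf): OK
No violation found at any node.
Result: Valid BST


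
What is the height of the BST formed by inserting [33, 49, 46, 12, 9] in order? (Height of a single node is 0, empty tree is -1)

Insertion order: [33, 49, 46, 12, 9]
Tree (level-order array): [33, 12, 49, 9, None, 46]
Compute height bottom-up (empty subtree = -1):
  height(9) = 1 + max(-1, -1) = 0
  height(12) = 1 + max(0, -1) = 1
  height(46) = 1 + max(-1, -1) = 0
  height(49) = 1 + max(0, -1) = 1
  height(33) = 1 + max(1, 1) = 2
Height = 2


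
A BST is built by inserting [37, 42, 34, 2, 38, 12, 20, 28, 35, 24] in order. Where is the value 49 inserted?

Starting tree (level order): [37, 34, 42, 2, 35, 38, None, None, 12, None, None, None, None, None, 20, None, 28, 24]
Insertion path: 37 -> 42
Result: insert 49 as right child of 42
Final tree (level order): [37, 34, 42, 2, 35, 38, 49, None, 12, None, None, None, None, None, None, None, 20, None, 28, 24]


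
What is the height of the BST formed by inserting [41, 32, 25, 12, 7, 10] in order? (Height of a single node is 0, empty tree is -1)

Insertion order: [41, 32, 25, 12, 7, 10]
Tree (level-order array): [41, 32, None, 25, None, 12, None, 7, None, None, 10]
Compute height bottom-up (empty subtree = -1):
  height(10) = 1 + max(-1, -1) = 0
  height(7) = 1 + max(-1, 0) = 1
  height(12) = 1 + max(1, -1) = 2
  height(25) = 1 + max(2, -1) = 3
  height(32) = 1 + max(3, -1) = 4
  height(41) = 1 + max(4, -1) = 5
Height = 5


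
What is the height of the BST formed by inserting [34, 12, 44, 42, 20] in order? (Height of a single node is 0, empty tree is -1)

Insertion order: [34, 12, 44, 42, 20]
Tree (level-order array): [34, 12, 44, None, 20, 42]
Compute height bottom-up (empty subtree = -1):
  height(20) = 1 + max(-1, -1) = 0
  height(12) = 1 + max(-1, 0) = 1
  height(42) = 1 + max(-1, -1) = 0
  height(44) = 1 + max(0, -1) = 1
  height(34) = 1 + max(1, 1) = 2
Height = 2


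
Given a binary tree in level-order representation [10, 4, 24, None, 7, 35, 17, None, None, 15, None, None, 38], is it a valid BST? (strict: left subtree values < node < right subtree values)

Level-order array: [10, 4, 24, None, 7, 35, 17, None, None, 15, None, None, 38]
Validate using subtree bounds (lo, hi): at each node, require lo < value < hi,
then recurse left with hi=value and right with lo=value.
Preorder trace (stopping at first violation):
  at node 10 with bounds (-inf, +inf): OK
  at node 4 with bounds (-inf, 10): OK
  at node 7 with bounds (4, 10): OK
  at node 24 with bounds (10, +inf): OK
  at node 35 with bounds (10, 24): VIOLATION
Node 35 violates its bound: not (10 < 35 < 24).
Result: Not a valid BST


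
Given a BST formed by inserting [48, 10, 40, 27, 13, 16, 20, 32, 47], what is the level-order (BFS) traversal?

Tree insertion order: [48, 10, 40, 27, 13, 16, 20, 32, 47]
Tree (level-order array): [48, 10, None, None, 40, 27, 47, 13, 32, None, None, None, 16, None, None, None, 20]
BFS from the root, enqueuing left then right child of each popped node:
  queue [48] -> pop 48, enqueue [10], visited so far: [48]
  queue [10] -> pop 10, enqueue [40], visited so far: [48, 10]
  queue [40] -> pop 40, enqueue [27, 47], visited so far: [48, 10, 40]
  queue [27, 47] -> pop 27, enqueue [13, 32], visited so far: [48, 10, 40, 27]
  queue [47, 13, 32] -> pop 47, enqueue [none], visited so far: [48, 10, 40, 27, 47]
  queue [13, 32] -> pop 13, enqueue [16], visited so far: [48, 10, 40, 27, 47, 13]
  queue [32, 16] -> pop 32, enqueue [none], visited so far: [48, 10, 40, 27, 47, 13, 32]
  queue [16] -> pop 16, enqueue [20], visited so far: [48, 10, 40, 27, 47, 13, 32, 16]
  queue [20] -> pop 20, enqueue [none], visited so far: [48, 10, 40, 27, 47, 13, 32, 16, 20]
Result: [48, 10, 40, 27, 47, 13, 32, 16, 20]


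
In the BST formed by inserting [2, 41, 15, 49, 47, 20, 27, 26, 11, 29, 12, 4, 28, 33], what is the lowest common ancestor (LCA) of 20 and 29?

Tree insertion order: [2, 41, 15, 49, 47, 20, 27, 26, 11, 29, 12, 4, 28, 33]
Tree (level-order array): [2, None, 41, 15, 49, 11, 20, 47, None, 4, 12, None, 27, None, None, None, None, None, None, 26, 29, None, None, 28, 33]
In a BST, the LCA of p=20, q=29 is the first node v on the
root-to-leaf path with p <= v <= q (go left if both < v, right if both > v).
Walk from root:
  at 2: both 20 and 29 > 2, go right
  at 41: both 20 and 29 < 41, go left
  at 15: both 20 and 29 > 15, go right
  at 20: 20 <= 20 <= 29, this is the LCA
LCA = 20


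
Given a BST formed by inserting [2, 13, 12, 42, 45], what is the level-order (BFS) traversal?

Tree insertion order: [2, 13, 12, 42, 45]
Tree (level-order array): [2, None, 13, 12, 42, None, None, None, 45]
BFS from the root, enqueuing left then right child of each popped node:
  queue [2] -> pop 2, enqueue [13], visited so far: [2]
  queue [13] -> pop 13, enqueue [12, 42], visited so far: [2, 13]
  queue [12, 42] -> pop 12, enqueue [none], visited so far: [2, 13, 12]
  queue [42] -> pop 42, enqueue [45], visited so far: [2, 13, 12, 42]
  queue [45] -> pop 45, enqueue [none], visited so far: [2, 13, 12, 42, 45]
Result: [2, 13, 12, 42, 45]


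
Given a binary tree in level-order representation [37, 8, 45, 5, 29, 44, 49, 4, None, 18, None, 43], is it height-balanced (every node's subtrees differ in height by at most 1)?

Tree (level-order array): [37, 8, 45, 5, 29, 44, 49, 4, None, 18, None, 43]
Definition: a tree is height-balanced if, at every node, |h(left) - h(right)| <= 1 (empty subtree has height -1).
Bottom-up per-node check:
  node 4: h_left=-1, h_right=-1, diff=0 [OK], height=0
  node 5: h_left=0, h_right=-1, diff=1 [OK], height=1
  node 18: h_left=-1, h_right=-1, diff=0 [OK], height=0
  node 29: h_left=0, h_right=-1, diff=1 [OK], height=1
  node 8: h_left=1, h_right=1, diff=0 [OK], height=2
  node 43: h_left=-1, h_right=-1, diff=0 [OK], height=0
  node 44: h_left=0, h_right=-1, diff=1 [OK], height=1
  node 49: h_left=-1, h_right=-1, diff=0 [OK], height=0
  node 45: h_left=1, h_right=0, diff=1 [OK], height=2
  node 37: h_left=2, h_right=2, diff=0 [OK], height=3
All nodes satisfy the balance condition.
Result: Balanced


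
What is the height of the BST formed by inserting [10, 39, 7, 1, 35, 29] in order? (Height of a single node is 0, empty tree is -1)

Insertion order: [10, 39, 7, 1, 35, 29]
Tree (level-order array): [10, 7, 39, 1, None, 35, None, None, None, 29]
Compute height bottom-up (empty subtree = -1):
  height(1) = 1 + max(-1, -1) = 0
  height(7) = 1 + max(0, -1) = 1
  height(29) = 1 + max(-1, -1) = 0
  height(35) = 1 + max(0, -1) = 1
  height(39) = 1 + max(1, -1) = 2
  height(10) = 1 + max(1, 2) = 3
Height = 3


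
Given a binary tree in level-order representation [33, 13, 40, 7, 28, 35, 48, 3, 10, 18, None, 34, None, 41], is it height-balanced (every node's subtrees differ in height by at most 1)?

Tree (level-order array): [33, 13, 40, 7, 28, 35, 48, 3, 10, 18, None, 34, None, 41]
Definition: a tree is height-balanced if, at every node, |h(left) - h(right)| <= 1 (empty subtree has height -1).
Bottom-up per-node check:
  node 3: h_left=-1, h_right=-1, diff=0 [OK], height=0
  node 10: h_left=-1, h_right=-1, diff=0 [OK], height=0
  node 7: h_left=0, h_right=0, diff=0 [OK], height=1
  node 18: h_left=-1, h_right=-1, diff=0 [OK], height=0
  node 28: h_left=0, h_right=-1, diff=1 [OK], height=1
  node 13: h_left=1, h_right=1, diff=0 [OK], height=2
  node 34: h_left=-1, h_right=-1, diff=0 [OK], height=0
  node 35: h_left=0, h_right=-1, diff=1 [OK], height=1
  node 41: h_left=-1, h_right=-1, diff=0 [OK], height=0
  node 48: h_left=0, h_right=-1, diff=1 [OK], height=1
  node 40: h_left=1, h_right=1, diff=0 [OK], height=2
  node 33: h_left=2, h_right=2, diff=0 [OK], height=3
All nodes satisfy the balance condition.
Result: Balanced


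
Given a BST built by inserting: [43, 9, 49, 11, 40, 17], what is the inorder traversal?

Tree insertion order: [43, 9, 49, 11, 40, 17]
Tree (level-order array): [43, 9, 49, None, 11, None, None, None, 40, 17]
Inorder traversal: [9, 11, 17, 40, 43, 49]


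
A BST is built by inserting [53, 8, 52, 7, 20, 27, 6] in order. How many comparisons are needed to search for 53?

Search path for 53: 53
Found: True
Comparisons: 1


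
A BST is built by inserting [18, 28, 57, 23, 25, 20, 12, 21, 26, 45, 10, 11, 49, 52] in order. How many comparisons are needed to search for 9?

Search path for 9: 18 -> 12 -> 10
Found: False
Comparisons: 3


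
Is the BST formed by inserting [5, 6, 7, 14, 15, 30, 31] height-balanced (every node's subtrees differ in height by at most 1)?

Tree (level-order array): [5, None, 6, None, 7, None, 14, None, 15, None, 30, None, 31]
Definition: a tree is height-balanced if, at every node, |h(left) - h(right)| <= 1 (empty subtree has height -1).
Bottom-up per-node check:
  node 31: h_left=-1, h_right=-1, diff=0 [OK], height=0
  node 30: h_left=-1, h_right=0, diff=1 [OK], height=1
  node 15: h_left=-1, h_right=1, diff=2 [FAIL (|-1-1|=2 > 1)], height=2
  node 14: h_left=-1, h_right=2, diff=3 [FAIL (|-1-2|=3 > 1)], height=3
  node 7: h_left=-1, h_right=3, diff=4 [FAIL (|-1-3|=4 > 1)], height=4
  node 6: h_left=-1, h_right=4, diff=5 [FAIL (|-1-4|=5 > 1)], height=5
  node 5: h_left=-1, h_right=5, diff=6 [FAIL (|-1-5|=6 > 1)], height=6
Node 15 violates the condition: |-1 - 1| = 2 > 1.
Result: Not balanced


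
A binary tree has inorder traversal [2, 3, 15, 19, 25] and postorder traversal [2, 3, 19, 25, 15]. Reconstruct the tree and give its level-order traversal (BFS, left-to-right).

Inorder:   [2, 3, 15, 19, 25]
Postorder: [2, 3, 19, 25, 15]
Algorithm: postorder visits root last, so walk postorder right-to-left;
each value is the root of the current inorder slice — split it at that
value, recurse on the right subtree first, then the left.
Recursive splits:
  root=15; inorder splits into left=[2, 3], right=[19, 25]
  root=25; inorder splits into left=[19], right=[]
  root=19; inorder splits into left=[], right=[]
  root=3; inorder splits into left=[2], right=[]
  root=2; inorder splits into left=[], right=[]
Reconstructed level-order: [15, 3, 25, 2, 19]


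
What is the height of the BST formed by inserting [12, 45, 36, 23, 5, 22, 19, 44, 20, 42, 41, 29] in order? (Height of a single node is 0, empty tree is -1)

Insertion order: [12, 45, 36, 23, 5, 22, 19, 44, 20, 42, 41, 29]
Tree (level-order array): [12, 5, 45, None, None, 36, None, 23, 44, 22, 29, 42, None, 19, None, None, None, 41, None, None, 20]
Compute height bottom-up (empty subtree = -1):
  height(5) = 1 + max(-1, -1) = 0
  height(20) = 1 + max(-1, -1) = 0
  height(19) = 1 + max(-1, 0) = 1
  height(22) = 1 + max(1, -1) = 2
  height(29) = 1 + max(-1, -1) = 0
  height(23) = 1 + max(2, 0) = 3
  height(41) = 1 + max(-1, -1) = 0
  height(42) = 1 + max(0, -1) = 1
  height(44) = 1 + max(1, -1) = 2
  height(36) = 1 + max(3, 2) = 4
  height(45) = 1 + max(4, -1) = 5
  height(12) = 1 + max(0, 5) = 6
Height = 6


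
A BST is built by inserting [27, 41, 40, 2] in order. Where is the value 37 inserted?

Starting tree (level order): [27, 2, 41, None, None, 40]
Insertion path: 27 -> 41 -> 40
Result: insert 37 as left child of 40
Final tree (level order): [27, 2, 41, None, None, 40, None, 37]


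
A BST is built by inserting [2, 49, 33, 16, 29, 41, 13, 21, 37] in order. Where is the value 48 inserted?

Starting tree (level order): [2, None, 49, 33, None, 16, 41, 13, 29, 37, None, None, None, 21]
Insertion path: 2 -> 49 -> 33 -> 41
Result: insert 48 as right child of 41
Final tree (level order): [2, None, 49, 33, None, 16, 41, 13, 29, 37, 48, None, None, 21]


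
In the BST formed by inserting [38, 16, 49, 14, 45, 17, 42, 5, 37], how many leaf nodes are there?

Tree built from: [38, 16, 49, 14, 45, 17, 42, 5, 37]
Tree (level-order array): [38, 16, 49, 14, 17, 45, None, 5, None, None, 37, 42]
Rule: A leaf has 0 children.
Per-node child counts:
  node 38: 2 child(ren)
  node 16: 2 child(ren)
  node 14: 1 child(ren)
  node 5: 0 child(ren)
  node 17: 1 child(ren)
  node 37: 0 child(ren)
  node 49: 1 child(ren)
  node 45: 1 child(ren)
  node 42: 0 child(ren)
Matching nodes: [5, 37, 42]
Count of leaf nodes: 3


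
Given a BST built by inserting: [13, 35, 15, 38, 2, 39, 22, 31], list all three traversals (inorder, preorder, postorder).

Tree insertion order: [13, 35, 15, 38, 2, 39, 22, 31]
Tree (level-order array): [13, 2, 35, None, None, 15, 38, None, 22, None, 39, None, 31]
Inorder (L, root, R): [2, 13, 15, 22, 31, 35, 38, 39]
Preorder (root, L, R): [13, 2, 35, 15, 22, 31, 38, 39]
Postorder (L, R, root): [2, 31, 22, 15, 39, 38, 35, 13]


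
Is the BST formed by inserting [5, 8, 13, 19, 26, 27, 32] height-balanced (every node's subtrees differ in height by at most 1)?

Tree (level-order array): [5, None, 8, None, 13, None, 19, None, 26, None, 27, None, 32]
Definition: a tree is height-balanced if, at every node, |h(left) - h(right)| <= 1 (empty subtree has height -1).
Bottom-up per-node check:
  node 32: h_left=-1, h_right=-1, diff=0 [OK], height=0
  node 27: h_left=-1, h_right=0, diff=1 [OK], height=1
  node 26: h_left=-1, h_right=1, diff=2 [FAIL (|-1-1|=2 > 1)], height=2
  node 19: h_left=-1, h_right=2, diff=3 [FAIL (|-1-2|=3 > 1)], height=3
  node 13: h_left=-1, h_right=3, diff=4 [FAIL (|-1-3|=4 > 1)], height=4
  node 8: h_left=-1, h_right=4, diff=5 [FAIL (|-1-4|=5 > 1)], height=5
  node 5: h_left=-1, h_right=5, diff=6 [FAIL (|-1-5|=6 > 1)], height=6
Node 26 violates the condition: |-1 - 1| = 2 > 1.
Result: Not balanced


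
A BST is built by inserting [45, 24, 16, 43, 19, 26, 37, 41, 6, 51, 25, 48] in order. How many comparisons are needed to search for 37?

Search path for 37: 45 -> 24 -> 43 -> 26 -> 37
Found: True
Comparisons: 5


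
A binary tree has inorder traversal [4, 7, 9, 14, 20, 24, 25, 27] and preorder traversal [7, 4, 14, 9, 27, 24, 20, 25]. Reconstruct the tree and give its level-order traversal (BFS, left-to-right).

Inorder:  [4, 7, 9, 14, 20, 24, 25, 27]
Preorder: [7, 4, 14, 9, 27, 24, 20, 25]
Algorithm: preorder visits root first, so consume preorder in order;
for each root, split the current inorder slice at that value into
left-subtree inorder and right-subtree inorder, then recurse.
Recursive splits:
  root=7; inorder splits into left=[4], right=[9, 14, 20, 24, 25, 27]
  root=4; inorder splits into left=[], right=[]
  root=14; inorder splits into left=[9], right=[20, 24, 25, 27]
  root=9; inorder splits into left=[], right=[]
  root=27; inorder splits into left=[20, 24, 25], right=[]
  root=24; inorder splits into left=[20], right=[25]
  root=20; inorder splits into left=[], right=[]
  root=25; inorder splits into left=[], right=[]
Reconstructed level-order: [7, 4, 14, 9, 27, 24, 20, 25]


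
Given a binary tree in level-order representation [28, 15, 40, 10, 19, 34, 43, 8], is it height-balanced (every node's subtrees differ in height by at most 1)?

Tree (level-order array): [28, 15, 40, 10, 19, 34, 43, 8]
Definition: a tree is height-balanced if, at every node, |h(left) - h(right)| <= 1 (empty subtree has height -1).
Bottom-up per-node check:
  node 8: h_left=-1, h_right=-1, diff=0 [OK], height=0
  node 10: h_left=0, h_right=-1, diff=1 [OK], height=1
  node 19: h_left=-1, h_right=-1, diff=0 [OK], height=0
  node 15: h_left=1, h_right=0, diff=1 [OK], height=2
  node 34: h_left=-1, h_right=-1, diff=0 [OK], height=0
  node 43: h_left=-1, h_right=-1, diff=0 [OK], height=0
  node 40: h_left=0, h_right=0, diff=0 [OK], height=1
  node 28: h_left=2, h_right=1, diff=1 [OK], height=3
All nodes satisfy the balance condition.
Result: Balanced


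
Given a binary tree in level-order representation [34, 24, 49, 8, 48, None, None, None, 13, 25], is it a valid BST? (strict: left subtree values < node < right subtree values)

Level-order array: [34, 24, 49, 8, 48, None, None, None, 13, 25]
Validate using subtree bounds (lo, hi): at each node, require lo < value < hi,
then recurse left with hi=value and right with lo=value.
Preorder trace (stopping at first violation):
  at node 34 with bounds (-inf, +inf): OK
  at node 24 with bounds (-inf, 34): OK
  at node 8 with bounds (-inf, 24): OK
  at node 13 with bounds (8, 24): OK
  at node 48 with bounds (24, 34): VIOLATION
Node 48 violates its bound: not (24 < 48 < 34).
Result: Not a valid BST


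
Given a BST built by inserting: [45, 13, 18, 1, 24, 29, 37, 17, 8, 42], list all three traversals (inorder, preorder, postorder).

Tree insertion order: [45, 13, 18, 1, 24, 29, 37, 17, 8, 42]
Tree (level-order array): [45, 13, None, 1, 18, None, 8, 17, 24, None, None, None, None, None, 29, None, 37, None, 42]
Inorder (L, root, R): [1, 8, 13, 17, 18, 24, 29, 37, 42, 45]
Preorder (root, L, R): [45, 13, 1, 8, 18, 17, 24, 29, 37, 42]
Postorder (L, R, root): [8, 1, 17, 42, 37, 29, 24, 18, 13, 45]


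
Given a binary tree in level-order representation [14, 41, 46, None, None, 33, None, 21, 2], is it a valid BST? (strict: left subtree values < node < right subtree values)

Level-order array: [14, 41, 46, None, None, 33, None, 21, 2]
Validate using subtree bounds (lo, hi): at each node, require lo < value < hi,
then recurse left with hi=value and right with lo=value.
Preorder trace (stopping at first violation):
  at node 14 with bounds (-inf, +inf): OK
  at node 41 with bounds (-inf, 14): VIOLATION
Node 41 violates its bound: not (-inf < 41 < 14).
Result: Not a valid BST


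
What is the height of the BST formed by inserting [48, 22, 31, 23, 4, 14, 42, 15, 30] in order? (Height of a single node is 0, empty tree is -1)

Insertion order: [48, 22, 31, 23, 4, 14, 42, 15, 30]
Tree (level-order array): [48, 22, None, 4, 31, None, 14, 23, 42, None, 15, None, 30]
Compute height bottom-up (empty subtree = -1):
  height(15) = 1 + max(-1, -1) = 0
  height(14) = 1 + max(-1, 0) = 1
  height(4) = 1 + max(-1, 1) = 2
  height(30) = 1 + max(-1, -1) = 0
  height(23) = 1 + max(-1, 0) = 1
  height(42) = 1 + max(-1, -1) = 0
  height(31) = 1 + max(1, 0) = 2
  height(22) = 1 + max(2, 2) = 3
  height(48) = 1 + max(3, -1) = 4
Height = 4


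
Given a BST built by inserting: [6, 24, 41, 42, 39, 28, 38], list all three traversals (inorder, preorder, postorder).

Tree insertion order: [6, 24, 41, 42, 39, 28, 38]
Tree (level-order array): [6, None, 24, None, 41, 39, 42, 28, None, None, None, None, 38]
Inorder (L, root, R): [6, 24, 28, 38, 39, 41, 42]
Preorder (root, L, R): [6, 24, 41, 39, 28, 38, 42]
Postorder (L, R, root): [38, 28, 39, 42, 41, 24, 6]


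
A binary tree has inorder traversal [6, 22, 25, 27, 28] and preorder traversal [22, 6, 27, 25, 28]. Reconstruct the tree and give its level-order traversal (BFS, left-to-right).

Inorder:  [6, 22, 25, 27, 28]
Preorder: [22, 6, 27, 25, 28]
Algorithm: preorder visits root first, so consume preorder in order;
for each root, split the current inorder slice at that value into
left-subtree inorder and right-subtree inorder, then recurse.
Recursive splits:
  root=22; inorder splits into left=[6], right=[25, 27, 28]
  root=6; inorder splits into left=[], right=[]
  root=27; inorder splits into left=[25], right=[28]
  root=25; inorder splits into left=[], right=[]
  root=28; inorder splits into left=[], right=[]
Reconstructed level-order: [22, 6, 27, 25, 28]


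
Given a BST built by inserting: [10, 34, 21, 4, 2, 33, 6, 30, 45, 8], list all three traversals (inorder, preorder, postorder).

Tree insertion order: [10, 34, 21, 4, 2, 33, 6, 30, 45, 8]
Tree (level-order array): [10, 4, 34, 2, 6, 21, 45, None, None, None, 8, None, 33, None, None, None, None, 30]
Inorder (L, root, R): [2, 4, 6, 8, 10, 21, 30, 33, 34, 45]
Preorder (root, L, R): [10, 4, 2, 6, 8, 34, 21, 33, 30, 45]
Postorder (L, R, root): [2, 8, 6, 4, 30, 33, 21, 45, 34, 10]


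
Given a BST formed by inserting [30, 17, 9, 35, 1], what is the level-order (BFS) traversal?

Tree insertion order: [30, 17, 9, 35, 1]
Tree (level-order array): [30, 17, 35, 9, None, None, None, 1]
BFS from the root, enqueuing left then right child of each popped node:
  queue [30] -> pop 30, enqueue [17, 35], visited so far: [30]
  queue [17, 35] -> pop 17, enqueue [9], visited so far: [30, 17]
  queue [35, 9] -> pop 35, enqueue [none], visited so far: [30, 17, 35]
  queue [9] -> pop 9, enqueue [1], visited so far: [30, 17, 35, 9]
  queue [1] -> pop 1, enqueue [none], visited so far: [30, 17, 35, 9, 1]
Result: [30, 17, 35, 9, 1]


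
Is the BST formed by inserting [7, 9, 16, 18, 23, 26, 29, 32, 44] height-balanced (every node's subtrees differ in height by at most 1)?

Tree (level-order array): [7, None, 9, None, 16, None, 18, None, 23, None, 26, None, 29, None, 32, None, 44]
Definition: a tree is height-balanced if, at every node, |h(left) - h(right)| <= 1 (empty subtree has height -1).
Bottom-up per-node check:
  node 44: h_left=-1, h_right=-1, diff=0 [OK], height=0
  node 32: h_left=-1, h_right=0, diff=1 [OK], height=1
  node 29: h_left=-1, h_right=1, diff=2 [FAIL (|-1-1|=2 > 1)], height=2
  node 26: h_left=-1, h_right=2, diff=3 [FAIL (|-1-2|=3 > 1)], height=3
  node 23: h_left=-1, h_right=3, diff=4 [FAIL (|-1-3|=4 > 1)], height=4
  node 18: h_left=-1, h_right=4, diff=5 [FAIL (|-1-4|=5 > 1)], height=5
  node 16: h_left=-1, h_right=5, diff=6 [FAIL (|-1-5|=6 > 1)], height=6
  node 9: h_left=-1, h_right=6, diff=7 [FAIL (|-1-6|=7 > 1)], height=7
  node 7: h_left=-1, h_right=7, diff=8 [FAIL (|-1-7|=8 > 1)], height=8
Node 29 violates the condition: |-1 - 1| = 2 > 1.
Result: Not balanced
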